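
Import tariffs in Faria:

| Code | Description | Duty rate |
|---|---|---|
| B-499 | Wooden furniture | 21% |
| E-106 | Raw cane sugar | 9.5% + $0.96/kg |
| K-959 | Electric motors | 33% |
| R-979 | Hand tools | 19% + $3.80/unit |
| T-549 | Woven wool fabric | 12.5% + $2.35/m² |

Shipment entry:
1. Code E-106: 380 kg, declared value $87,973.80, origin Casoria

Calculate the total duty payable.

Line 1 (E-106, Casoria, 380 kg, $87,973.80):
Base rate for E-106 is 9.5% + $0.96/kg.
Duty = $87,973.80 × 9.5% + 380 × $0.96 = $8,722.31.

$8,722.31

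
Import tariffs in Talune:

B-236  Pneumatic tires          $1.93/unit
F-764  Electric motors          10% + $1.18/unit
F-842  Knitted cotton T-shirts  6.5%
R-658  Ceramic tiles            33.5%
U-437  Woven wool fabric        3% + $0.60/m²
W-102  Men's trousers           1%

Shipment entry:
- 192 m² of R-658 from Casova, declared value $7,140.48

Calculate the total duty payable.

$2,392.06

Line 1 (R-658, Casova, 192 m², $7,140.48):
Base rate for R-658 is 33.5%.
Duty = $7,140.48 × 33.5% = $2,392.06.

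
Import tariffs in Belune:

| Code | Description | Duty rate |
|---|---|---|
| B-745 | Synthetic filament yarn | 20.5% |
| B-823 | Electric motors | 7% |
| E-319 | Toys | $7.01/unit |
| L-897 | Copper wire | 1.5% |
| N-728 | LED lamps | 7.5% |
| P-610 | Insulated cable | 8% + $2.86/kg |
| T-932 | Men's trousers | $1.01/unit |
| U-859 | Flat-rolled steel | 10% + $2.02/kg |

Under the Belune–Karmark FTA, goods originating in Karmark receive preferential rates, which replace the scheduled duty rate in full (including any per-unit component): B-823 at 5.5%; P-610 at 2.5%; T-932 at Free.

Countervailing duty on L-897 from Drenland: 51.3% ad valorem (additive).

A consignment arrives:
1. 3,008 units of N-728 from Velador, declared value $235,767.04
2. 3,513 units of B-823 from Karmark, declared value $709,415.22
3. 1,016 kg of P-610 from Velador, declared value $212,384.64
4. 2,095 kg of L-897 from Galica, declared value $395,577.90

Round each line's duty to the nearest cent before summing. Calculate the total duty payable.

Line 1 (N-728, Velador, 3,008 units, $235,767.04):
Base rate for N-728 is 7.5%.
Duty = $235,767.04 × 7.5% = $17,682.53.
Line 2 (B-823, Karmark, 3,513 units, $709,415.22):
Base rate for B-823 is 7%.
Origin Karmark qualifies under the Belune–Karmark agreement and B-823 is covered: preferential rate 5.5% applies instead.
Duty = $709,415.22 × 5.5% = $39,017.84.
Line 3 (P-610, Velador, 1,016 kg, $212,384.64):
Base rate for P-610 is 8% + $2.86/kg.
P-610 has an FTA preferential rate, but origin Velador is not Karmark; base rate stands.
Duty = $212,384.64 × 8% + 1,016 × $2.86 = $19,896.53.
Line 4 (L-897, Galica, 2,095 kg, $395,577.90):
Base rate for L-897 is 1.5%.
The additional-duty order on L-897 targets Drenland, not Galica; it does not apply.
Duty = $395,577.90 × 1.5% = $5,933.67.
Total = $17,682.53 + $39,017.84 + $19,896.53 + $5,933.67 = $82,530.57.

$82,530.57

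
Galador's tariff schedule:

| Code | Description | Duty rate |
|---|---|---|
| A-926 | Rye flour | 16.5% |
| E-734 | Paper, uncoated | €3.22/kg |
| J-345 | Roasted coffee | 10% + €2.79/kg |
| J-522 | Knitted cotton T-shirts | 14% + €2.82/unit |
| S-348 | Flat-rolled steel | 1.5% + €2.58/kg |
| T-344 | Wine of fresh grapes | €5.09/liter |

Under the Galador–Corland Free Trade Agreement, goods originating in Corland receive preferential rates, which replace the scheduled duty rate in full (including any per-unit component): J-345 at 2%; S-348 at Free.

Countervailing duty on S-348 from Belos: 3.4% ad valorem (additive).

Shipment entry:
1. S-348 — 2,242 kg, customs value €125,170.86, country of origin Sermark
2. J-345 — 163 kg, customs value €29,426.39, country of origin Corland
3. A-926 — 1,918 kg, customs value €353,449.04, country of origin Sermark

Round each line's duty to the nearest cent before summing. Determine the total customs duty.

€66,569.54

Line 1 (S-348, Sermark, 2,242 kg, €125,170.86):
Base rate for S-348 is 1.5% + €2.58/kg.
S-348 has an FTA preferential rate, but origin Sermark is not Corland; base rate stands.
The additional-duty order on S-348 targets Belos, not Sermark; it does not apply.
Duty = €125,170.86 × 1.5% + 2,242 × €2.58 = €7,661.92.
Line 2 (J-345, Corland, 163 kg, €29,426.39):
Base rate for J-345 is 10% + €2.79/kg.
Origin Corland qualifies under the Galador–Corland agreement and J-345 is covered: preferential rate 2% applies instead.
Duty = €29,426.39 × 2% = €588.53.
Line 3 (A-926, Sermark, 1,918 kg, €353,449.04):
Base rate for A-926 is 16.5%.
Duty = €353,449.04 × 16.5% = €58,319.09.
Total = €7,661.92 + €588.53 + €58,319.09 = €66,569.54.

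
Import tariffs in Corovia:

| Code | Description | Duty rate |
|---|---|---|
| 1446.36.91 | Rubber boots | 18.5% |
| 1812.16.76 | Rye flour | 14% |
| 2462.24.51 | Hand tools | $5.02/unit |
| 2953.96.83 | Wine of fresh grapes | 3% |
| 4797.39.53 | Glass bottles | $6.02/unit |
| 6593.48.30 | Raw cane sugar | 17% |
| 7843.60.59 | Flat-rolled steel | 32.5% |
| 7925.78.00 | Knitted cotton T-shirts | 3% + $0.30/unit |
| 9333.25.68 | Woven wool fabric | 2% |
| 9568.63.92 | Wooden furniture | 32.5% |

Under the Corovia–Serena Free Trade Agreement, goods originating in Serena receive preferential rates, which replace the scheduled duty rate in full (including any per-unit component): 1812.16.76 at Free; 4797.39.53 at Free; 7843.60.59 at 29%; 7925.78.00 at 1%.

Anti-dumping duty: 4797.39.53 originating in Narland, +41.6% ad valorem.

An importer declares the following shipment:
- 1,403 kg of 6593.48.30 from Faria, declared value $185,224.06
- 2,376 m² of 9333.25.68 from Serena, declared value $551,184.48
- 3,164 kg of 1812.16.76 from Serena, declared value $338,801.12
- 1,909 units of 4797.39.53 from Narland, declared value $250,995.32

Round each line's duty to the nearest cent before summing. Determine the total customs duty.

$158,418.01

Line 1 (6593.48.30, Faria, 1,403 kg, $185,224.06):
Base rate for 6593.48.30 is 17%.
Duty = $185,224.06 × 17% = $31,488.09.
Line 2 (9333.25.68, Serena, 2,376 m², $551,184.48):
Base rate for 9333.25.68 is 2%.
Origin Serena is the FTA partner but 9333.25.68 is not on the preference list; base rate stands.
Duty = $551,184.48 × 2% = $11,023.69.
Line 3 (1812.16.76, Serena, 3,164 kg, $338,801.12):
Base rate for 1812.16.76 is 14%.
Origin Serena qualifies under the Corovia–Serena agreement and 1812.16.76 is covered: preferential rate Free applies instead.
Duty = $338,801.12 × 0% = $0.00.
Line 4 (4797.39.53, Narland, 1,909 units, $250,995.32):
Base rate for 4797.39.53 is $6.02/unit.
4797.39.53 has an FTA preferential rate, but origin Narland is not Serena; base rate stands.
Additional duty on 4797.39.53 from Narland: +41.6% ad valorem. Applied ad valorem rate = 41.6%.
Duty = $250,995.32 × 41.6% + 1,909 × $6.02 = $115,906.23.
Total = $31,488.09 + $11,023.69 + $0.00 + $115,906.23 = $158,418.01.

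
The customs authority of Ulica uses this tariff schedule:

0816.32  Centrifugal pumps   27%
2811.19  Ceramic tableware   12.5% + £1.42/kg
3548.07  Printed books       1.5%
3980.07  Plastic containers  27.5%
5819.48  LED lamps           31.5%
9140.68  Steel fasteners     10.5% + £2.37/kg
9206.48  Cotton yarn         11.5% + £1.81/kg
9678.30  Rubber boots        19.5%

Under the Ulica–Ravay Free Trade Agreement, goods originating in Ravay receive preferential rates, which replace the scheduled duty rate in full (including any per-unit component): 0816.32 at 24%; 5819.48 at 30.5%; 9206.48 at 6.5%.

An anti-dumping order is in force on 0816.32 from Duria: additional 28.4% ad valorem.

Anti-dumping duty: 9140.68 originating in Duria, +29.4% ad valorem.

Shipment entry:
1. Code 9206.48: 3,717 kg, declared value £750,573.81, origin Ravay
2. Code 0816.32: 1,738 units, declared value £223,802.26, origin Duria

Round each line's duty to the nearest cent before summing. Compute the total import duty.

Line 1 (9206.48, Ravay, 3,717 kg, £750,573.81):
Base rate for 9206.48 is 11.5% + £1.81/kg.
Origin Ravay qualifies under the Ulica–Ravay agreement and 9206.48 is covered: preferential rate 6.5% applies instead.
Duty = £750,573.81 × 6.5% = £48,787.30.
Line 2 (0816.32, Duria, 1,738 units, £223,802.26):
Base rate for 0816.32 is 27%.
0816.32 has an FTA preferential rate, but origin Duria is not Ravay; base rate stands.
Additional duty on 0816.32 from Duria: +28.4%. Applied ad valorem rate: 27% + 28.4% = 55.4%.
Duty = £223,802.26 × 55.4% = £123,986.45.
Total = £48,787.30 + £123,986.45 = £172,773.75.

£172,773.75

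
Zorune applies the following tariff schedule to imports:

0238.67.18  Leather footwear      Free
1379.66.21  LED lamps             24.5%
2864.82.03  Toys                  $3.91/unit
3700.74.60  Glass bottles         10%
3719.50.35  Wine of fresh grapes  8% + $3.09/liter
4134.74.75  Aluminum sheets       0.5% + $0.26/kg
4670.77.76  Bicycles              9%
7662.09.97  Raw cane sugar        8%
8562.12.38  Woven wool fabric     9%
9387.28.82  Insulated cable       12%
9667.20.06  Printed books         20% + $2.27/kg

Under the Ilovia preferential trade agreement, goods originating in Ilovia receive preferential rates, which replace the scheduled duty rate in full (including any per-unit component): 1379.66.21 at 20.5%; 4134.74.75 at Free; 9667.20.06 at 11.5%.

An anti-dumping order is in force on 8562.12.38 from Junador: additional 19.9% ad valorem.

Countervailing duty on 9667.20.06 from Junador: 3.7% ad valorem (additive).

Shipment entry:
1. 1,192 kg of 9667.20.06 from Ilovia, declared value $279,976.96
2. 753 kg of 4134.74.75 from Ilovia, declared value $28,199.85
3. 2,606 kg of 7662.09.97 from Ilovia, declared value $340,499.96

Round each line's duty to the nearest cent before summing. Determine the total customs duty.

$59,437.35

Line 1 (9667.20.06, Ilovia, 1,192 kg, $279,976.96):
Base rate for 9667.20.06 is 20% + $2.27/kg.
Origin Ilovia qualifies under the Zorune–Ilovia agreement and 9667.20.06 is covered: preferential rate 11.5% applies instead.
The additional-duty order on 9667.20.06 targets Junador, not Ilovia; it does not apply.
Duty = $279,976.96 × 11.5% = $32,197.35.
Line 2 (4134.74.75, Ilovia, 753 kg, $28,199.85):
Base rate for 4134.74.75 is 0.5% + $0.26/kg.
Origin Ilovia qualifies under the Zorune–Ilovia agreement and 4134.74.75 is covered: preferential rate Free applies instead.
Duty = $28,199.85 × 0% = $0.00.
Line 3 (7662.09.97, Ilovia, 2,606 kg, $340,499.96):
Base rate for 7662.09.97 is 8%.
Origin Ilovia is the FTA partner but 7662.09.97 is not on the preference list; base rate stands.
Duty = $340,499.96 × 8% = $27,240.00.
Total = $32,197.35 + $0.00 + $27,240.00 = $59,437.35.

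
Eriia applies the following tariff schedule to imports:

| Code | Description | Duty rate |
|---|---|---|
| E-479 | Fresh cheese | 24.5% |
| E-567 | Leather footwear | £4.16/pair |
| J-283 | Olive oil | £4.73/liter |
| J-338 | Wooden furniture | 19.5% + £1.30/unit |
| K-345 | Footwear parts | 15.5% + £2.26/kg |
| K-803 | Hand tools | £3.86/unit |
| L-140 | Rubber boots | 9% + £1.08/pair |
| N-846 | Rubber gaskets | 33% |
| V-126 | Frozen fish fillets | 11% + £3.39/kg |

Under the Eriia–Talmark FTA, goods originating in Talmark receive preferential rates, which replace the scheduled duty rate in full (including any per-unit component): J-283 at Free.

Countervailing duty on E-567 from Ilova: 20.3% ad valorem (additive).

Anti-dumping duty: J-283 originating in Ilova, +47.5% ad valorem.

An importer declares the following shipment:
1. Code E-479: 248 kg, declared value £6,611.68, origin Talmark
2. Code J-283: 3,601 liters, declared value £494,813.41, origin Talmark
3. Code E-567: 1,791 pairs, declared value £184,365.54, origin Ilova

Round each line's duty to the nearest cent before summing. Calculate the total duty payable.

£46,496.62

Line 1 (E-479, Talmark, 248 kg, £6,611.68):
Base rate for E-479 is 24.5%.
Origin Talmark is the FTA partner but E-479 is not on the preference list; base rate stands.
Duty = £6,611.68 × 24.5% = £1,619.86.
Line 2 (J-283, Talmark, 3,601 liters, £494,813.41):
Base rate for J-283 is £4.73/liter.
Origin Talmark qualifies under the Eriia–Talmark agreement and J-283 is covered: preferential rate Free applies instead.
The additional-duty order on J-283 targets Ilova, not Talmark; it does not apply.
Duty = £494,813.41 × 0% = £0.00.
Line 3 (E-567, Ilova, 1,791 pairs, £184,365.54):
Base rate for E-567 is £4.16/pair.
Additional duty on E-567 from Ilova: +20.3% ad valorem. Applied ad valorem rate = 20.3%.
Duty = £184,365.54 × 20.3% + 1,791 × £4.16 = £44,876.76.
Total = £1,619.86 + £0.00 + £44,876.76 = £46,496.62.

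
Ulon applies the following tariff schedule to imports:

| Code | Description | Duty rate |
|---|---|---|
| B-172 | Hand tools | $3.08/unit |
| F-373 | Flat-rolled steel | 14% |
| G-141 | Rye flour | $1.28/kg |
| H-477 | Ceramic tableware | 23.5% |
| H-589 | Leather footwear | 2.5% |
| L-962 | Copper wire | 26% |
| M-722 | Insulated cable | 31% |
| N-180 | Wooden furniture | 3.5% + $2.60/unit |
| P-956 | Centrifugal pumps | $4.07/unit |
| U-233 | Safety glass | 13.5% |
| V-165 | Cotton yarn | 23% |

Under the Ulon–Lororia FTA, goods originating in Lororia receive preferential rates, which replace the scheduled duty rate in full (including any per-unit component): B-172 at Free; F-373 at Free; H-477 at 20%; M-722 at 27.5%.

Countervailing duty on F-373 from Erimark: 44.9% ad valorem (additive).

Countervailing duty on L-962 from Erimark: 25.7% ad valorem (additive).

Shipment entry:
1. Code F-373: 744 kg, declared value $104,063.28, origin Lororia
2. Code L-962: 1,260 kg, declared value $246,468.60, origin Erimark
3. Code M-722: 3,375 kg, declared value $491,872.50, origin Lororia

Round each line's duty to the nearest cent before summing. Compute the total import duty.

$262,689.21

Line 1 (F-373, Lororia, 744 kg, $104,063.28):
Base rate for F-373 is 14%.
Origin Lororia qualifies under the Ulon–Lororia agreement and F-373 is covered: preferential rate Free applies instead.
The additional-duty order on F-373 targets Erimark, not Lororia; it does not apply.
Duty = $104,063.28 × 0% = $0.00.
Line 2 (L-962, Erimark, 1,260 kg, $246,468.60):
Base rate for L-962 is 26%.
Additional duty on L-962 from Erimark: +25.7%. Applied ad valorem rate: 26% + 25.7% = 51.7%.
Duty = $246,468.60 × 51.7% = $127,424.27.
Line 3 (M-722, Lororia, 3,375 kg, $491,872.50):
Base rate for M-722 is 31%.
Origin Lororia qualifies under the Ulon–Lororia agreement and M-722 is covered: preferential rate 27.5% applies instead.
Duty = $491,872.50 × 27.5% = $135,264.94.
Total = $0.00 + $127,424.27 + $135,264.94 = $262,689.21.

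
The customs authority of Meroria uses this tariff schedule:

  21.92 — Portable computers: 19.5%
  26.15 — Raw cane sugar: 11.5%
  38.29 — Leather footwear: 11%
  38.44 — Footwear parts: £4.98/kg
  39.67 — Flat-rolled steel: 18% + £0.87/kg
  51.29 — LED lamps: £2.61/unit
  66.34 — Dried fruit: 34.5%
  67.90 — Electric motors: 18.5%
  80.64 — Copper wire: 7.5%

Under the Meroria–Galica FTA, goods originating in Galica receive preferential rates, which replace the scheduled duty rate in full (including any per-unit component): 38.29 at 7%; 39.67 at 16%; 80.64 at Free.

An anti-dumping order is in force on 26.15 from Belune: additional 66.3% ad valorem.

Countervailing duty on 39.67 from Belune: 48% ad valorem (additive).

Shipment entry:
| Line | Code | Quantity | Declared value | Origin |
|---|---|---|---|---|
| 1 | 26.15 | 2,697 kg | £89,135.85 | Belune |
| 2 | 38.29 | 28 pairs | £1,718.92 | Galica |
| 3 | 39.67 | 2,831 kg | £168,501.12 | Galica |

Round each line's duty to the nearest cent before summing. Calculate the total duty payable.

Line 1 (26.15, Belune, 2,697 kg, £89,135.85):
Base rate for 26.15 is 11.5%.
Additional duty on 26.15 from Belune: +66.3%. Applied ad valorem rate: 11.5% + 66.3% = 77.8%.
Duty = £89,135.85 × 77.8% = £69,347.69.
Line 2 (38.29, Galica, 28 pairs, £1,718.92):
Base rate for 38.29 is 11%.
Origin Galica qualifies under the Meroria–Galica agreement and 38.29 is covered: preferential rate 7% applies instead.
Duty = £1,718.92 × 7% = £120.32.
Line 3 (39.67, Galica, 2,831 kg, £168,501.12):
Base rate for 39.67 is 18% + £0.87/kg.
Origin Galica qualifies under the Meroria–Galica agreement and 39.67 is covered: preferential rate 16% applies instead.
The additional-duty order on 39.67 targets Belune, not Galica; it does not apply.
Duty = £168,501.12 × 16% = £26,960.18.
Total = £69,347.69 + £120.32 + £26,960.18 = £96,428.19.

£96,428.19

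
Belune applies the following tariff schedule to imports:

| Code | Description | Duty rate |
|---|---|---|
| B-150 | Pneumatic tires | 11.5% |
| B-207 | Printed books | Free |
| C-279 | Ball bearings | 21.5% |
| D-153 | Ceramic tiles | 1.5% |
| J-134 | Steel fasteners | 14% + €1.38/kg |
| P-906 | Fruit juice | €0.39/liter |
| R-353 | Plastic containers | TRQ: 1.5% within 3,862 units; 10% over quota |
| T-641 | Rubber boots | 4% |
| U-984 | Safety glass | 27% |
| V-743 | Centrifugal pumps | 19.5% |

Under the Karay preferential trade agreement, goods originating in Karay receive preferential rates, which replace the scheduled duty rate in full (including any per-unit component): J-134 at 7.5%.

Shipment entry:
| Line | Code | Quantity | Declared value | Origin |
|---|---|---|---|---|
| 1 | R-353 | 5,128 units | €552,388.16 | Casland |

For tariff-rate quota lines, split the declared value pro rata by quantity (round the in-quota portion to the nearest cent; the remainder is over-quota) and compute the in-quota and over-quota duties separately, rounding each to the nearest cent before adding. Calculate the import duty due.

Line 1 (R-353, Casland, 5,128 units, €552,388.16):
Code R-353 is under a tariff-rate quota (threshold 3,862 units). In-quota: 3,862 units at 1.5%; over-quota: 1,266 units at 10%.
Pro-rata value split: in-quota = €552,388.16 × 3,862/5,128 = €416,014.64; over-quota = €552,388.16 − €416,014.64 = €136,373.52.
In-quota duty = €416,014.64 × 1.5% = €6,240.22. Over-quota duty = €136,373.52 × 10% = €13,637.35.
Line duty = €6,240.22 + €13,637.35 = €19,877.57.

€19,877.57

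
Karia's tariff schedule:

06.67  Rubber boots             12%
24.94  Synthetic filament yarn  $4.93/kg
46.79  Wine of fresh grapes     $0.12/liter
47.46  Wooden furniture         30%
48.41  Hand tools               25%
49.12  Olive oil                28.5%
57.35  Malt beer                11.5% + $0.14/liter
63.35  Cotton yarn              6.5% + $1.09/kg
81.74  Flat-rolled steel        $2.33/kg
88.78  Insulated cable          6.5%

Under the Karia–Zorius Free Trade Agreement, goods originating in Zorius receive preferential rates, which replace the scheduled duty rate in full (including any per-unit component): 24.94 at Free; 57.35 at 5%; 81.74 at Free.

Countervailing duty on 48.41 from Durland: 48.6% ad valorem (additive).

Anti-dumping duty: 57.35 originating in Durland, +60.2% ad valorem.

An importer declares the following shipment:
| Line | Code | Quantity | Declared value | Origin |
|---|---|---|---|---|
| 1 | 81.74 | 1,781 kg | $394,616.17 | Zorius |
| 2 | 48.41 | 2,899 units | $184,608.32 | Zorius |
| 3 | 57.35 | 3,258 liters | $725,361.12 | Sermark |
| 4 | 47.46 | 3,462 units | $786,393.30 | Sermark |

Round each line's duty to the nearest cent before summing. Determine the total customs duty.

Line 1 (81.74, Zorius, 1,781 kg, $394,616.17):
Base rate for 81.74 is $2.33/kg.
Origin Zorius qualifies under the Karia–Zorius agreement and 81.74 is covered: preferential rate Free applies instead.
Duty = $394,616.17 × 0% = $0.00.
Line 2 (48.41, Zorius, 2,899 units, $184,608.32):
Base rate for 48.41 is 25%.
Origin Zorius is the FTA partner but 48.41 is not on the preference list; base rate stands.
The additional-duty order on 48.41 targets Durland, not Zorius; it does not apply.
Duty = $184,608.32 × 25% = $46,152.08.
Line 3 (57.35, Sermark, 3,258 liters, $725,361.12):
Base rate for 57.35 is 11.5% + $0.14/liter.
57.35 has an FTA preferential rate, but origin Sermark is not Zorius; base rate stands.
The additional-duty order on 57.35 targets Durland, not Sermark; it does not apply.
Duty = $725,361.12 × 11.5% + 3,258 × $0.14 = $83,872.65.
Line 4 (47.46, Sermark, 3,462 units, $786,393.30):
Base rate for 47.46 is 30%.
Duty = $786,393.30 × 30% = $235,917.99.
Total = $0.00 + $46,152.08 + $83,872.65 + $235,917.99 = $365,942.72.

$365,942.72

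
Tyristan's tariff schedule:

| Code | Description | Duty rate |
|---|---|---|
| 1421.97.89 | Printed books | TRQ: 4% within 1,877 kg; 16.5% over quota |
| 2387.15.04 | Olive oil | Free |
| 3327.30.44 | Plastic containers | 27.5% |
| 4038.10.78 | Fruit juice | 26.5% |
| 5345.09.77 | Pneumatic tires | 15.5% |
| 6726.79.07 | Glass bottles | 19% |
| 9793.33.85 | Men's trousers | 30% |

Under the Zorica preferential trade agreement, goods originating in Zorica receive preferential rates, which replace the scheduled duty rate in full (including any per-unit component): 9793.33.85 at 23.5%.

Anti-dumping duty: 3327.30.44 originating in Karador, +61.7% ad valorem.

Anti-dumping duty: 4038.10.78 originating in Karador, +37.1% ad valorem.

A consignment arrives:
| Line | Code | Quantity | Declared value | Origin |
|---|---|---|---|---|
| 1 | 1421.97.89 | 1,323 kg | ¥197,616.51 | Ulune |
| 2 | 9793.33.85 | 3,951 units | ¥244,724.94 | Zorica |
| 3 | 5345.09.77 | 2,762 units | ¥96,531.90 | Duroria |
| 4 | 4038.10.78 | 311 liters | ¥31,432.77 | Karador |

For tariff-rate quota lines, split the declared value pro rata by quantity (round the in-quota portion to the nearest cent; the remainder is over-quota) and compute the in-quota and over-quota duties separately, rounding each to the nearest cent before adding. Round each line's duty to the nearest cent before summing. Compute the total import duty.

¥100,368.70

Line 1 (1421.97.89, Ulune, 1,323 kg, ¥197,616.51):
Code 1421.97.89 is under a tariff-rate quota (threshold 1,877 kg). Quantity 1,323 kg is within the quota, so the in-quota rate 4% applies to the full value.
Duty = ¥197,616.51 × 4% = ¥7,904.66.
Line 2 (9793.33.85, Zorica, 3,951 units, ¥244,724.94):
Base rate for 9793.33.85 is 30%.
Origin Zorica qualifies under the Tyristan–Zorica agreement and 9793.33.85 is covered: preferential rate 23.5% applies instead.
Duty = ¥244,724.94 × 23.5% = ¥57,510.36.
Line 3 (5345.09.77, Duroria, 2,762 units, ¥96,531.90):
Base rate for 5345.09.77 is 15.5%.
Duty = ¥96,531.90 × 15.5% = ¥14,962.44.
Line 4 (4038.10.78, Karador, 311 liters, ¥31,432.77):
Base rate for 4038.10.78 is 26.5%.
Additional duty on 4038.10.78 from Karador: +37.1%. Applied ad valorem rate: 26.5% + 37.1% = 63.6%.
Duty = ¥31,432.77 × 63.6% = ¥19,991.24.
Total = ¥7,904.66 + ¥57,510.36 + ¥14,962.44 + ¥19,991.24 = ¥100,368.70.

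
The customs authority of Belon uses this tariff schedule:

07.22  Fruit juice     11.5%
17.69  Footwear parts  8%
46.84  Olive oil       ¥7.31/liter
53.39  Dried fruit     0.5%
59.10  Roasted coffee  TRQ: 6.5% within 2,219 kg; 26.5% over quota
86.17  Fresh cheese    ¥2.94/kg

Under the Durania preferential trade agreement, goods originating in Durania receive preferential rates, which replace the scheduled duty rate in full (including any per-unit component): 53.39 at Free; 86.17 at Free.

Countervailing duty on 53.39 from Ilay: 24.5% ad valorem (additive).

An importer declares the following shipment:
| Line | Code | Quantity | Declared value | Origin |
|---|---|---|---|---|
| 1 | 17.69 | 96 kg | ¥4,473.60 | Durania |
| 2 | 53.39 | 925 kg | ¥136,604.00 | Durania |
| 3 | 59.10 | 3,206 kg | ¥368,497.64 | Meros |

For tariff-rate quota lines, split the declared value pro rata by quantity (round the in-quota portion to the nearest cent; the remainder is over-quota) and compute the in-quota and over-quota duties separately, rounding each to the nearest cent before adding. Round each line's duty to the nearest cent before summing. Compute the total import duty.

Line 1 (17.69, Durania, 96 kg, ¥4,473.60):
Base rate for 17.69 is 8%.
Origin Durania is the FTA partner but 17.69 is not on the preference list; base rate stands.
Duty = ¥4,473.60 × 8% = ¥357.89.
Line 2 (53.39, Durania, 925 kg, ¥136,604.00):
Base rate for 53.39 is 0.5%.
Origin Durania qualifies under the Belon–Durania agreement and 53.39 is covered: preferential rate Free applies instead.
The additional-duty order on 53.39 targets Ilay, not Durania; it does not apply.
Duty = ¥136,604.00 × 0% = ¥0.00.
Line 3 (59.10, Meros, 3,206 kg, ¥368,497.64):
Code 59.10 is under a tariff-rate quota (threshold 2,219 kg). In-quota: 2,219 kg at 6.5%; over-quota: 987 kg at 26.5%.
Pro-rata value split: in-quota = ¥368,497.64 × 2,219/3,206 = ¥255,051.86; over-quota = ¥368,497.64 − ¥255,051.86 = ¥113,445.78.
In-quota duty = ¥255,051.86 × 6.5% = ¥16,578.37. Over-quota duty = ¥113,445.78 × 26.5% = ¥30,063.13.
Line duty = ¥16,578.37 + ¥30,063.13 = ¥46,641.50.
Total = ¥357.89 + ¥0.00 + ¥46,641.50 = ¥46,999.39.

¥46,999.39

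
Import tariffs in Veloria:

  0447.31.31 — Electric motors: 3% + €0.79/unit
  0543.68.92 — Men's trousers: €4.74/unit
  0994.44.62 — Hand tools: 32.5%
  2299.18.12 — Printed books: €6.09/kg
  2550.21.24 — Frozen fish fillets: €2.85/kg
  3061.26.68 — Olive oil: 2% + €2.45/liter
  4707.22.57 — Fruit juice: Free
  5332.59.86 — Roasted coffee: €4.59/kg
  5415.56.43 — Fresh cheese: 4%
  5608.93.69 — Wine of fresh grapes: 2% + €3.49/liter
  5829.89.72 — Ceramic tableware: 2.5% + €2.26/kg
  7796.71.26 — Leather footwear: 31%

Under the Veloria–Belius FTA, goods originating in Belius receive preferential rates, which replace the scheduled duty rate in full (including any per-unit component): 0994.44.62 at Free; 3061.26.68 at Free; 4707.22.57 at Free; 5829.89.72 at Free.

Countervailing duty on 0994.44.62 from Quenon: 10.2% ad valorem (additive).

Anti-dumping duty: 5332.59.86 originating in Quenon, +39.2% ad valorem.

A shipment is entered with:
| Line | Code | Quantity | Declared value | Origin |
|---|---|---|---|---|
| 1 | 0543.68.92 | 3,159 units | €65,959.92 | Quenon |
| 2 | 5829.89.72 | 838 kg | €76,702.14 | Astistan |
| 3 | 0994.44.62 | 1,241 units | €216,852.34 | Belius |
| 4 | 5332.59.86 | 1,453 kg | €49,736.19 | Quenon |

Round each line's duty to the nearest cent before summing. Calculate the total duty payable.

€44,950.95

Line 1 (0543.68.92, Quenon, 3,159 units, €65,959.92):
Base rate for 0543.68.92 is €4.74/unit.
Duty = 3,159 × €4.74 = €14,973.66.
Line 2 (5829.89.72, Astistan, 838 kg, €76,702.14):
Base rate for 5829.89.72 is 2.5% + €2.26/kg.
5829.89.72 has an FTA preferential rate, but origin Astistan is not Belius; base rate stands.
Duty = €76,702.14 × 2.5% + 838 × €2.26 = €3,811.43.
Line 3 (0994.44.62, Belius, 1,241 units, €216,852.34):
Base rate for 0994.44.62 is 32.5%.
Origin Belius qualifies under the Veloria–Belius agreement and 0994.44.62 is covered: preferential rate Free applies instead.
The additional-duty order on 0994.44.62 targets Quenon, not Belius; it does not apply.
Duty = €216,852.34 × 0% = €0.00.
Line 4 (5332.59.86, Quenon, 1,453 kg, €49,736.19):
Base rate for 5332.59.86 is €4.59/kg.
Additional duty on 5332.59.86 from Quenon: +39.2% ad valorem. Applied ad valorem rate = 39.2%.
Duty = €49,736.19 × 39.2% + 1,453 × €4.59 = €26,165.86.
Total = €14,973.66 + €3,811.43 + €0.00 + €26,165.86 = €44,950.95.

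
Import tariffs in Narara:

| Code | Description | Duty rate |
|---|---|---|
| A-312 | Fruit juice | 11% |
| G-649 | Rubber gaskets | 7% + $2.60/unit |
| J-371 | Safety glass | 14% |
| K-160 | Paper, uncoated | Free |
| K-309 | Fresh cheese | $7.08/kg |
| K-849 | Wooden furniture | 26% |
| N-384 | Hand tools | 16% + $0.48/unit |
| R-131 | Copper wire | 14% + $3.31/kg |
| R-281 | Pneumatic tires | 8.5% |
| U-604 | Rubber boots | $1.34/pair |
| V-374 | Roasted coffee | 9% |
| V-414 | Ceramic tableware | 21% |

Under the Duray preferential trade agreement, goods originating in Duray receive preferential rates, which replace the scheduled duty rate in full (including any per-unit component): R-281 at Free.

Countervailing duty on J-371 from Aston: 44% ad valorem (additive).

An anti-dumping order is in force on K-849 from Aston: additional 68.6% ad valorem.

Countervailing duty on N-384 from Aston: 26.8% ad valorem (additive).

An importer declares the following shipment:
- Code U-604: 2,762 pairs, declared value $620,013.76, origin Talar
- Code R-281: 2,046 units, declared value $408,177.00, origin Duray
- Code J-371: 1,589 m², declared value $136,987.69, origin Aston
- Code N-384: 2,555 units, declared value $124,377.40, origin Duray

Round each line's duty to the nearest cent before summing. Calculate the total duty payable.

$104,280.72

Line 1 (U-604, Talar, 2,762 pairs, $620,013.76):
Base rate for U-604 is $1.34/pair.
Duty = 2,762 × $1.34 = $3,701.08.
Line 2 (R-281, Duray, 2,046 units, $408,177.00):
Base rate for R-281 is 8.5%.
Origin Duray qualifies under the Narara–Duray agreement and R-281 is covered: preferential rate Free applies instead.
Duty = $408,177.00 × 0% = $0.00.
Line 3 (J-371, Aston, 1,589 m², $136,987.69):
Base rate for J-371 is 14%.
Additional duty on J-371 from Aston: +44%. Applied ad valorem rate: 14% + 44% = 58%.
Duty = $136,987.69 × 58% = $79,452.86.
Line 4 (N-384, Duray, 2,555 units, $124,377.40):
Base rate for N-384 is 16% + $0.48/unit.
Origin Duray is the FTA partner but N-384 is not on the preference list; base rate stands.
The additional-duty order on N-384 targets Aston, not Duray; it does not apply.
Duty = $124,377.40 × 16% + 2,555 × $0.48 = $21,126.78.
Total = $3,701.08 + $0.00 + $79,452.86 + $21,126.78 = $104,280.72.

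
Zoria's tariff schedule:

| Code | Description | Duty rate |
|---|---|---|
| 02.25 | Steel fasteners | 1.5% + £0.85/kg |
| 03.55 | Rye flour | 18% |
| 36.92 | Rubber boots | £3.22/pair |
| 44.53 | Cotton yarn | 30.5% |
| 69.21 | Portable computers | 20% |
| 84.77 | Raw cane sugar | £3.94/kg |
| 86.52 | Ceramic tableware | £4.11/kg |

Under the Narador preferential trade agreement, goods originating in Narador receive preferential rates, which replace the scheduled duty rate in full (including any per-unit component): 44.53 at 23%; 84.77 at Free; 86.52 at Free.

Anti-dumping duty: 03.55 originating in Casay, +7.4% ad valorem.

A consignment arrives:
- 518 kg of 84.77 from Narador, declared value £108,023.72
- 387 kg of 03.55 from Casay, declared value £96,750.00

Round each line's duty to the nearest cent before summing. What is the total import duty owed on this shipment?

Line 1 (84.77, Narador, 518 kg, £108,023.72):
Base rate for 84.77 is £3.94/kg.
Origin Narador qualifies under the Zoria–Narador agreement and 84.77 is covered: preferential rate Free applies instead.
Duty = £108,023.72 × 0% = £0.00.
Line 2 (03.55, Casay, 387 kg, £96,750.00):
Base rate for 03.55 is 18%.
Additional duty on 03.55 from Casay: +7.4%. Applied ad valorem rate: 18% + 7.4% = 25.4%.
Duty = £96,750.00 × 25.4% = £24,574.50.
Total = £0.00 + £24,574.50 = £24,574.50.

£24,574.50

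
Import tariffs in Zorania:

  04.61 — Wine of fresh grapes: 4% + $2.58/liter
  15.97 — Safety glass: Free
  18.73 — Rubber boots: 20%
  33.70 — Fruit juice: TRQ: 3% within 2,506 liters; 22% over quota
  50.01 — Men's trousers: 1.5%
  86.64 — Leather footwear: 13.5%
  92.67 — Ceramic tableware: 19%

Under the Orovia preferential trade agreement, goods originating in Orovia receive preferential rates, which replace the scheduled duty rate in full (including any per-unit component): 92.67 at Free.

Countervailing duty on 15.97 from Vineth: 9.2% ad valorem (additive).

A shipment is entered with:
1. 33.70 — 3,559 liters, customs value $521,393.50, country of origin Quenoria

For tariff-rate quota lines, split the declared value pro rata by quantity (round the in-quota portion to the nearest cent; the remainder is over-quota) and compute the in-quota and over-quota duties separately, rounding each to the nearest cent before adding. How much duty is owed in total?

Line 1 (33.70, Quenoria, 3,559 liters, $521,393.50):
Code 33.70 is under a tariff-rate quota (threshold 2,506 liters). In-quota: 2,506 liters at 3%; over-quota: 1,053 liters at 22%.
Pro-rata value split: in-quota = $521,393.50 × 2,506/3,559 = $367,129.00; over-quota = $521,393.50 − $367,129.00 = $154,264.50.
In-quota duty = $367,129.00 × 3% = $11,013.87. Over-quota duty = $154,264.50 × 22% = $33,938.19.
Line duty = $11,013.87 + $33,938.19 = $44,952.06.

$44,952.06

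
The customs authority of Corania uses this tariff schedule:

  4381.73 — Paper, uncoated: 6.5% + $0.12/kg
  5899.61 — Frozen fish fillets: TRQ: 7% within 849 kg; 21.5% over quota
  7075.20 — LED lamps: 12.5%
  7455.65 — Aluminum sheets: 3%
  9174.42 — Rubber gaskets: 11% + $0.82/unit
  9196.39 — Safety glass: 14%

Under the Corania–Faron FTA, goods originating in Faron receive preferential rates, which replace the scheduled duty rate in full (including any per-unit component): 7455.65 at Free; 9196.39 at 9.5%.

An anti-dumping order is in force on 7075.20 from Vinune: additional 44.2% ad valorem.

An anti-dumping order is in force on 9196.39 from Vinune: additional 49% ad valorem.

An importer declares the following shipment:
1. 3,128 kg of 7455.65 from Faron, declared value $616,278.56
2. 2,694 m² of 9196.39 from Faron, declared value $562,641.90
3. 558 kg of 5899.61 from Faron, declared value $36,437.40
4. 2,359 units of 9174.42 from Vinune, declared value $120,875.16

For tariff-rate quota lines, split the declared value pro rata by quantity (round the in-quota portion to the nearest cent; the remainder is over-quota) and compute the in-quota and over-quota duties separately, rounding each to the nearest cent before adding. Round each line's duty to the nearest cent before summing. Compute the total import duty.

Line 1 (7455.65, Faron, 3,128 kg, $616,278.56):
Base rate for 7455.65 is 3%.
Origin Faron qualifies under the Corania–Faron agreement and 7455.65 is covered: preferential rate Free applies instead.
Duty = $616,278.56 × 0% = $0.00.
Line 2 (9196.39, Faron, 2,694 m², $562,641.90):
Base rate for 9196.39 is 14%.
Origin Faron qualifies under the Corania–Faron agreement and 9196.39 is covered: preferential rate 9.5% applies instead.
The additional-duty order on 9196.39 targets Vinune, not Faron; it does not apply.
Duty = $562,641.90 × 9.5% = $53,450.98.
Line 3 (5899.61, Faron, 558 kg, $36,437.40):
Code 5899.61 is under a tariff-rate quota (threshold 849 kg). Quantity 558 kg is within the quota, so the in-quota rate 7% applies to the full value.
Duty = $36,437.40 × 7% = $2,550.62.
Line 4 (9174.42, Vinune, 2,359 units, $120,875.16):
Base rate for 9174.42 is 11% + $0.82/unit.
Duty = $120,875.16 × 11% + 2,359 × $0.82 = $15,230.65.
Total = $0.00 + $53,450.98 + $2,550.62 + $15,230.65 = $71,232.25.

$71,232.25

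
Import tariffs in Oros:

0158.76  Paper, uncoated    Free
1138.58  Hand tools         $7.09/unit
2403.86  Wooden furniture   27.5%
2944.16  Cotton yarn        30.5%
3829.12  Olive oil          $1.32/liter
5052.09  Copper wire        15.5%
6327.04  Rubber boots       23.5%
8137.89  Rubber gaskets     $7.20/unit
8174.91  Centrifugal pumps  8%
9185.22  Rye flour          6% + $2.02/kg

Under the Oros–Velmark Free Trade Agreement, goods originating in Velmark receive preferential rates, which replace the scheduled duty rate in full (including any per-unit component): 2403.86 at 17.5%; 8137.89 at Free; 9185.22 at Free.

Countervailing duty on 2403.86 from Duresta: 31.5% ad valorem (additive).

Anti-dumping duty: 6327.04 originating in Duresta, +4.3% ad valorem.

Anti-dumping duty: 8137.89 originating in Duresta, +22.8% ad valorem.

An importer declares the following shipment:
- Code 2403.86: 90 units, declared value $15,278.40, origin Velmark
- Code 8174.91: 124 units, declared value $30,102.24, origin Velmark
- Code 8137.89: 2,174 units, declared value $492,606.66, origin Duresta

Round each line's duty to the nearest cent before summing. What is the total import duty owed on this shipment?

$133,049.02

Line 1 (2403.86, Velmark, 90 units, $15,278.40):
Base rate for 2403.86 is 27.5%.
Origin Velmark qualifies under the Oros–Velmark agreement and 2403.86 is covered: preferential rate 17.5% applies instead.
The additional-duty order on 2403.86 targets Duresta, not Velmark; it does not apply.
Duty = $15,278.40 × 17.5% = $2,673.72.
Line 2 (8174.91, Velmark, 124 units, $30,102.24):
Base rate for 8174.91 is 8%.
Origin Velmark is the FTA partner but 8174.91 is not on the preference list; base rate stands.
Duty = $30,102.24 × 8% = $2,408.18.
Line 3 (8137.89, Duresta, 2,174 units, $492,606.66):
Base rate for 8137.89 is $7.20/unit.
8137.89 has an FTA preferential rate, but origin Duresta is not Velmark; base rate stands.
Additional duty on 8137.89 from Duresta: +22.8% ad valorem. Applied ad valorem rate = 22.8%.
Duty = $492,606.66 × 22.8% + 2,174 × $7.20 = $127,967.12.
Total = $2,673.72 + $2,408.18 + $127,967.12 = $133,049.02.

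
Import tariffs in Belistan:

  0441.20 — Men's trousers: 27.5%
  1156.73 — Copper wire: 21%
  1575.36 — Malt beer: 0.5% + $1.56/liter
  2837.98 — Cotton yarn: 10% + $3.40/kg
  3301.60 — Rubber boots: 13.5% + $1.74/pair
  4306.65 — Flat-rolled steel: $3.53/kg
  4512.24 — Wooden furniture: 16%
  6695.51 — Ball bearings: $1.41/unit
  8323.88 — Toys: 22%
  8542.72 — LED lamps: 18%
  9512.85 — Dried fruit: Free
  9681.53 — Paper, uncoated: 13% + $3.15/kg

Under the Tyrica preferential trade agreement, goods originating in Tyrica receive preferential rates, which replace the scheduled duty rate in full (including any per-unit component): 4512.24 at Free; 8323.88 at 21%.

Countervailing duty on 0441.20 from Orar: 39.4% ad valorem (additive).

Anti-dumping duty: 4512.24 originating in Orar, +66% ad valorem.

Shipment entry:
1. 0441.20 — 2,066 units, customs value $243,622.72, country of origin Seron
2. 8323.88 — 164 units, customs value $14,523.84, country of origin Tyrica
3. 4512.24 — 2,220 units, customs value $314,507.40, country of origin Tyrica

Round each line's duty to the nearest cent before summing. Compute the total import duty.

Line 1 (0441.20, Seron, 2,066 units, $243,622.72):
Base rate for 0441.20 is 27.5%.
The additional-duty order on 0441.20 targets Orar, not Seron; it does not apply.
Duty = $243,622.72 × 27.5% = $66,996.25.
Line 2 (8323.88, Tyrica, 164 units, $14,523.84):
Base rate for 8323.88 is 22%.
Origin Tyrica qualifies under the Belistan–Tyrica agreement and 8323.88 is covered: preferential rate 21% applies instead.
Duty = $14,523.84 × 21% = $3,050.01.
Line 3 (4512.24, Tyrica, 2,220 units, $314,507.40):
Base rate for 4512.24 is 16%.
Origin Tyrica qualifies under the Belistan–Tyrica agreement and 4512.24 is covered: preferential rate Free applies instead.
The additional-duty order on 4512.24 targets Orar, not Tyrica; it does not apply.
Duty = $314,507.40 × 0% = $0.00.
Total = $66,996.25 + $3,050.01 + $0.00 = $70,046.26.

$70,046.26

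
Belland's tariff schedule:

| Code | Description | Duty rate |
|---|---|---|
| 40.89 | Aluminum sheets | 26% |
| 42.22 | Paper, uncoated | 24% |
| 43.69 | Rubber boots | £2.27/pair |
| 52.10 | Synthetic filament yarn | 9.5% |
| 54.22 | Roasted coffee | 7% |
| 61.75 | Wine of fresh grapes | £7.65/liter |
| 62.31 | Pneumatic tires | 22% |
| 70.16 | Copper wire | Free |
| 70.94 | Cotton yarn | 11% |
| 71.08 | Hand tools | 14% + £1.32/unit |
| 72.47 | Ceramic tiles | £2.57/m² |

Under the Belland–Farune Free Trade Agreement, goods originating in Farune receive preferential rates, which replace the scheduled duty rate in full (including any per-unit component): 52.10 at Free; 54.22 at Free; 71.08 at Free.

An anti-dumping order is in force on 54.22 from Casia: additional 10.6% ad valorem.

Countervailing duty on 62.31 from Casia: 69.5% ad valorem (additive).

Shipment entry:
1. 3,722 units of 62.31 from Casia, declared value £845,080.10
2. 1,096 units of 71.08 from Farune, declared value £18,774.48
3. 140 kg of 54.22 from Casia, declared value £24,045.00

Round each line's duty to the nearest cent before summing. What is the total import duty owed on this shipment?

Line 1 (62.31, Casia, 3,722 units, £845,080.10):
Base rate for 62.31 is 22%.
Additional duty on 62.31 from Casia: +69.5%. Applied ad valorem rate: 22% + 69.5% = 91.5%.
Duty = £845,080.10 × 91.5% = £773,248.29.
Line 2 (71.08, Farune, 1,096 units, £18,774.48):
Base rate for 71.08 is 14% + £1.32/unit.
Origin Farune qualifies under the Belland–Farune agreement and 71.08 is covered: preferential rate Free applies instead.
Duty = £18,774.48 × 0% = £0.00.
Line 3 (54.22, Casia, 140 kg, £24,045.00):
Base rate for 54.22 is 7%.
54.22 has an FTA preferential rate, but origin Casia is not Farune; base rate stands.
Additional duty on 54.22 from Casia: +10.6%. Applied ad valorem rate: 7% + 10.6% = 17.6%.
Duty = £24,045.00 × 17.6% = £4,231.92.
Total = £773,248.29 + £0.00 + £4,231.92 = £777,480.21.

£777,480.21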